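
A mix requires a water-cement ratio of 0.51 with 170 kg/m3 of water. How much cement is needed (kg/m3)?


Cement = water / (w/c)
= 170 / 0.51
= 333.3 kg/m3

333.3


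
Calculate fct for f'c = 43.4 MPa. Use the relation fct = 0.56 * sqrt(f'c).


fct = 0.56 * sqrt(43.4)
= 0.56 * 6.588
= 3.689 MPa

3.689


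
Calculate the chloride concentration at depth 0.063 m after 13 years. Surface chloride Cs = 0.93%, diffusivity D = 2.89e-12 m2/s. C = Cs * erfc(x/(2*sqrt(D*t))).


t_seconds = 13 * 365.25 * 24 * 3600 = 410248800.0 s
arg = 0.063 / (2 * sqrt(2.89e-12 * 410248800.0))
= 0.9148
erfc(0.9148) = 0.1957
C = 0.93 * 0.1957 = 0.182%

0.182


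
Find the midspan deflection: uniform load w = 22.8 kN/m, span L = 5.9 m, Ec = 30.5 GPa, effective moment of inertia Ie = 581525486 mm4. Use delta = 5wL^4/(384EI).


Convert: L = 5.9 m = 5900 mm, Ec = 30.5 GPa = 30500 MPa
delta = 5 * 22.8 * 5900^4 / (384 * 30500 * 581525486)
= 20.28 mm

20.28


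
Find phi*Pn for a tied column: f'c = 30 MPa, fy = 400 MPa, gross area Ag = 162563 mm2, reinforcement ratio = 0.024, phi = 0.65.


Ast = rho * Ag = 0.024 * 162563 = 3901.512 mm2
phi*Pn = 0.65 * 0.80 * (0.85 * 30 * (162563 - 3901.512) + 400 * 3901.512) / 1000
= 2915.37 kN

2915.37


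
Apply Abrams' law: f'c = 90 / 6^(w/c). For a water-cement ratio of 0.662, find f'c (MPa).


f'c = 90 / 6^0.662
= 90 / 3.274
= 27.49 MPa

27.49


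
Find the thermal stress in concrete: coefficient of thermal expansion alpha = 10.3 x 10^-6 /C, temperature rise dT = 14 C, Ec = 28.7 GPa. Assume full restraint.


sigma = alpha * dT * Ec
= 10.3e-6 * 14 * 28.7 * 1000
= 4.139 MPa

4.139


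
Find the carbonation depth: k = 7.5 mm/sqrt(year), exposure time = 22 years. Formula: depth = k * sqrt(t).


depth = k * sqrt(t)
= 7.5 * sqrt(22)
= 35.18 mm

35.18


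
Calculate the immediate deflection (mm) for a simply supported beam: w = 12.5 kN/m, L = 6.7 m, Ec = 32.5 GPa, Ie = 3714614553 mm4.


Convert: L = 6.7 m = 6700 mm, Ec = 32.5 GPa = 32500 MPa
delta = 5 * 12.5 * 6700^4 / (384 * 32500 * 3714614553)
= 2.72 mm

2.72


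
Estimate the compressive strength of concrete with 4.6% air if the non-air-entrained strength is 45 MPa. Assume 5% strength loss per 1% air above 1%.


Strength loss = (4.6 - 1) * 5 = 18.0%
f'c = 45 * (1 - 18.0/100)
= 36.9 MPa

36.9


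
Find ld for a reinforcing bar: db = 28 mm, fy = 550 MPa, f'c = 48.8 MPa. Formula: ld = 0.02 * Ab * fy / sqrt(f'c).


Ab = pi * 28^2 / 4 = 615.752 mm2
ld = 0.02 * 615.752 * 550 / sqrt(48.8)
= 969.6 mm

969.6


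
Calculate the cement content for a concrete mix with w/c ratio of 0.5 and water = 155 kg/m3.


Cement = water / (w/c)
= 155 / 0.5
= 310.0 kg/m3

310.0


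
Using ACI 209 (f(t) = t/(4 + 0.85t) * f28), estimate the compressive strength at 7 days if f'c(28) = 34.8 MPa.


f(7) = 7 / (4 + 0.85 * 7) * 34.8
= 7 / 9.95 * 34.8
= 24.48 MPa

24.48


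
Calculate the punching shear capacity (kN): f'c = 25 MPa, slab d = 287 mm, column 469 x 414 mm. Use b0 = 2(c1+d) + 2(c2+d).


b0 = 2*(469 + 287) + 2*(414 + 287) = 2914 mm
Vc = 0.33 * sqrt(25) * 2914 * 287 / 1000
= 1379.92 kN

1379.92


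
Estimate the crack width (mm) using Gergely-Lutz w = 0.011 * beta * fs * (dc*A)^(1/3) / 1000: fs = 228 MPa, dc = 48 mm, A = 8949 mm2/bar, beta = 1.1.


w = 0.011 * beta * fs * (dc * A)^(1/3) / 1000
= 0.011 * 1.1 * 228 * (48 * 8949)^(1/3) / 1000
= 0.208 mm

0.208


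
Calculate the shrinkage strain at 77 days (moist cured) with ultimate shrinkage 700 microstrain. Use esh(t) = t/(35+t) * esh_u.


esh(77) = 77 / (35 + 77) * 700
= 77 / 112 * 700
= 481.2 microstrain

481.2


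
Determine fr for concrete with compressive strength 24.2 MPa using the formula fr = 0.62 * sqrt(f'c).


fr = 0.62 * sqrt(24.2)
= 3.05 MPa

3.05


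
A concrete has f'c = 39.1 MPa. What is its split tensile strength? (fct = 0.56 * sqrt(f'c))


fct = 0.56 * sqrt(39.1)
= 0.56 * 6.253
= 3.502 MPa

3.502


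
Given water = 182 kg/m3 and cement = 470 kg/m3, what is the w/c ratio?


w/c = water / cement
w/c = 182 / 470 = 0.387

0.387


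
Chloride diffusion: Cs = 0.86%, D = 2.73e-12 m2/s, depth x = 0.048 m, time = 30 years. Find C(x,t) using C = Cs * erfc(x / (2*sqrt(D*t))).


t_seconds = 30 * 365.25 * 24 * 3600 = 946728000.0 s
arg = 0.048 / (2 * sqrt(2.73e-12 * 946728000.0))
= 0.4721
erfc(0.4721) = 0.5044
C = 0.86 * 0.5044 = 0.4338%

0.4338


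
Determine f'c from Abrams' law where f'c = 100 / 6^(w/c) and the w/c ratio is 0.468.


f'c = 100 / 6^0.468
= 100 / 2.313
= 43.23 MPa

43.23


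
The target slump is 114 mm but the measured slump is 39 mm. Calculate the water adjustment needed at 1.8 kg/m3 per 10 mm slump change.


Difference = 114 - 39 = 75 mm
Water adjustment = 75 * 1.8 / 10 = 13.5 kg/m3

13.5


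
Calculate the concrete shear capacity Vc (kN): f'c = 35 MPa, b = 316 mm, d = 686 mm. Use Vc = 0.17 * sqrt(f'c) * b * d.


Vc = 0.17 * sqrt(35) * 316 * 686 / 1000
= 218.02 kN

218.02


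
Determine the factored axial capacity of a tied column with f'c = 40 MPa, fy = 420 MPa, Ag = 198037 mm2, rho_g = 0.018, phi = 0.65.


Ast = rho * Ag = 0.018 * 198037 = 3564.666 mm2
phi*Pn = 0.65 * 0.80 * (0.85 * 40 * (198037 - 3564.666) + 420 * 3564.666) / 1000
= 4216.79 kN

4216.79


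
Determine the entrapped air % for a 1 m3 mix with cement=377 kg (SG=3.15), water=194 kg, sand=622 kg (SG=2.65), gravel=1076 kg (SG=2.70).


Vol cement = 377 / (3.15 * 1000) = 0.119683 m3
Vol water = 194 / 1000 = 0.194 m3
Vol sand = 622 / (2.65 * 1000) = 0.234717 m3
Vol gravel = 1076 / (2.70 * 1000) = 0.398519 m3
Total solid + water volume = 0.946918 m3
Air = (1 - 0.946918) * 100 = 5.31%

5.31


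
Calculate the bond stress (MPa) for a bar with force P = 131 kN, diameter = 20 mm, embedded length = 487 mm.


u = P / (pi * db * ld)
= 131 * 1000 / (pi * 20 * 487)
= 4.281 MPa

4.281


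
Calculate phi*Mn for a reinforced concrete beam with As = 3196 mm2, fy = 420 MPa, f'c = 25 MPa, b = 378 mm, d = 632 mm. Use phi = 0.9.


a = As * fy / (0.85 * f'c * b)
= 3196 * 420 / (0.85 * 25 * 378)
= 167.1111 mm
Mn = As * fy * (d - a/2) / 10^6
= 736.1879 kN-m
phi*Mn = 0.9 * 736.1879 = 662.57 kN-m

662.57


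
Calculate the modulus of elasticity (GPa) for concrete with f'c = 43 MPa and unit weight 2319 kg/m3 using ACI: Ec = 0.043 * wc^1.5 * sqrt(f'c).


Ec = 0.043 * 2319^1.5 * sqrt(43) / 1000
= 31.49 GPa

31.49


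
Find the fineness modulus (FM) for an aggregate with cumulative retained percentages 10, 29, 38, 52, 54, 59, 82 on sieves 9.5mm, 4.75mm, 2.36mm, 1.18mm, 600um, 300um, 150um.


FM = sum(cumulative % retained) / 100
= 324 / 100
= 3.24

3.24


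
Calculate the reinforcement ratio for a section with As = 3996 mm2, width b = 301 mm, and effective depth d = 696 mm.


rho = As / (b * d)
= 3996 / (301 * 696)
= 0.0191

0.0191


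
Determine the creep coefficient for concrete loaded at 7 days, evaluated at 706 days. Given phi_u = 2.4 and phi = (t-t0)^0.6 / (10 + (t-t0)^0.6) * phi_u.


dt = 706 - 7 = 699
phi = 699^0.6 / (10 + 699^0.6) * 2.4
= 2.006

2.006


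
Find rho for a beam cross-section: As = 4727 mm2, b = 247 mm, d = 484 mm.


rho = As / (b * d)
= 4727 / (247 * 484)
= 0.0395

0.0395


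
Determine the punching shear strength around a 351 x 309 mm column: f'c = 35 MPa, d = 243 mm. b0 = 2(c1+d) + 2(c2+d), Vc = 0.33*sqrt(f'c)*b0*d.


b0 = 2*(351 + 243) + 2*(309 + 243) = 2292 mm
Vc = 0.33 * sqrt(35) * 2292 * 243 / 1000
= 1087.35 kN

1087.35


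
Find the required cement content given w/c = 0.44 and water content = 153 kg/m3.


Cement = water / (w/c)
= 153 / 0.44
= 347.7 kg/m3

347.7


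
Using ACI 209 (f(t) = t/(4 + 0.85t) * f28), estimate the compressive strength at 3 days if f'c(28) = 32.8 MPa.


f(3) = 3 / (4 + 0.85 * 3) * 32.8
= 3 / 6.55 * 32.8
= 15.02 MPa

15.02


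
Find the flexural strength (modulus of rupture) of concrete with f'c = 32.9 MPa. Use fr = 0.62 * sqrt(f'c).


fr = 0.62 * sqrt(32.9)
= 3.556 MPa

3.556


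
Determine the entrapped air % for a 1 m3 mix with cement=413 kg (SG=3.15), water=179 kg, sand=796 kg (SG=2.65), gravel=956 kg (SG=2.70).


Vol cement = 413 / (3.15 * 1000) = 0.131111 m3
Vol water = 179 / 1000 = 0.179 m3
Vol sand = 796 / (2.65 * 1000) = 0.300377 m3
Vol gravel = 956 / (2.70 * 1000) = 0.354074 m3
Total solid + water volume = 0.964563 m3
Air = (1 - 0.964563) * 100 = 3.54%

3.54


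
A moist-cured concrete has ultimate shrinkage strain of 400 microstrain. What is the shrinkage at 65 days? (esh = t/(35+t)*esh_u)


esh(65) = 65 / (35 + 65) * 400
= 65 / 100 * 400
= 260.0 microstrain

260.0


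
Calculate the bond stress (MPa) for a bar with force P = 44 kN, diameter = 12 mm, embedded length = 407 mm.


u = P / (pi * db * ld)
= 44 * 1000 / (pi * 12 * 407)
= 2.868 MPa

2.868


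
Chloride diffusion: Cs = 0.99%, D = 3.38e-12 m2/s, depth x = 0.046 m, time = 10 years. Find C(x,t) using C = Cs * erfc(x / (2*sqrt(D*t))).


t_seconds = 10 * 365.25 * 24 * 3600 = 315576000.0 s
arg = 0.046 / (2 * sqrt(3.38e-12 * 315576000.0))
= 0.7042
erfc(0.7042) = 0.3193
C = 0.99 * 0.3193 = 0.3161%

0.3161


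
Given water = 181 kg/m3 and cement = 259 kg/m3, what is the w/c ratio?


w/c = water / cement
w/c = 181 / 259 = 0.699

0.699


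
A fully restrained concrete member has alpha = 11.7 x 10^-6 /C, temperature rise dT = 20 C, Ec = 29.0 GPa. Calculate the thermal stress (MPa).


sigma = alpha * dT * Ec
= 11.7e-6 * 20 * 29.0 * 1000
= 6.786 MPa

6.786


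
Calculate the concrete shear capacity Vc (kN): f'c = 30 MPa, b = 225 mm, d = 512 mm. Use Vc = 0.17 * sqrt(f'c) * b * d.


Vc = 0.17 * sqrt(30) * 225 * 512 / 1000
= 107.27 kN

107.27


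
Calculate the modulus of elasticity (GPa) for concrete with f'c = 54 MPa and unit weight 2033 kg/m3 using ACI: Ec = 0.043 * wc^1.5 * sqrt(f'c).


Ec = 0.043 * 2033^1.5 * sqrt(54) / 1000
= 28.96 GPa

28.96


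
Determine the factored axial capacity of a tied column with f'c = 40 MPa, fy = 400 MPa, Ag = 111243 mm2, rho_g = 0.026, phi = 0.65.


Ast = rho * Ag = 0.026 * 111243 = 2892.318 mm2
phi*Pn = 0.65 * 0.80 * (0.85 * 40 * (111243 - 2892.318) + 400 * 2892.318) / 1000
= 2517.24 kN

2517.24


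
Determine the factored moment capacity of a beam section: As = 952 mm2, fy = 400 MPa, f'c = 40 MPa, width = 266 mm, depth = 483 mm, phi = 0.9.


a = As * fy / (0.85 * f'c * b)
= 952 * 400 / (0.85 * 40 * 266)
= 42.1053 mm
Mn = As * fy * (d - a/2) / 10^6
= 175.9096 kN-m
phi*Mn = 0.9 * 175.9096 = 158.32 kN-m

158.32


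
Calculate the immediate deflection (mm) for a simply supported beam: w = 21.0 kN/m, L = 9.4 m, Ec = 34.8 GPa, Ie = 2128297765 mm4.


Convert: L = 9.4 m = 9400 mm, Ec = 34.8 GPa = 34800 MPa
delta = 5 * 21.0 * 9400^4 / (384 * 34800 * 2128297765)
= 28.82 mm

28.82


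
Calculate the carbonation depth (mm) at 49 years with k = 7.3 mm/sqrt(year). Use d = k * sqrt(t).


depth = k * sqrt(t)
= 7.3 * sqrt(49)
= 51.1 mm

51.1


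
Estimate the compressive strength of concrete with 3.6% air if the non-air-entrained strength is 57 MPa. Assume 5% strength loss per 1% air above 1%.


Strength loss = (3.6 - 1) * 5 = 13.0%
f'c = 57 * (1 - 13.0/100)
= 49.59 MPa

49.59


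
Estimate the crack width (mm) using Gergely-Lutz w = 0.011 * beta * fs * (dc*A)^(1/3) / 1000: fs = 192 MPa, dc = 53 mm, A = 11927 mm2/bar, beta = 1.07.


w = 0.011 * beta * fs * (dc * A)^(1/3) / 1000
= 0.011 * 1.07 * 192 * (53 * 11927)^(1/3) / 1000
= 0.194 mm

0.194


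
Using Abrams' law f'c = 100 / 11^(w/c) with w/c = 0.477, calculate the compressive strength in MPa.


f'c = 100 / 11^0.477
= 100 / 3.139
= 31.86 MPa

31.86


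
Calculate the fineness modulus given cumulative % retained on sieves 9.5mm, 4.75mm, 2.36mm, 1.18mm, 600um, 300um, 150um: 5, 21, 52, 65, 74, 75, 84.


FM = sum(cumulative % retained) / 100
= 376 / 100
= 3.76

3.76


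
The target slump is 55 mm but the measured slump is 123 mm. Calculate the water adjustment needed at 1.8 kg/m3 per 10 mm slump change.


Difference = 55 - 123 = -68 mm
Water adjustment = -68 * 1.8 / 10 = -12.2 kg/m3

-12.2


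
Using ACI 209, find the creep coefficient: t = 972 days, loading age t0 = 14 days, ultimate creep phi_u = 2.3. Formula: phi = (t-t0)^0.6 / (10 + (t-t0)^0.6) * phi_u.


dt = 972 - 14 = 958
phi = 958^0.6 / (10 + 958^0.6) * 2.3
= 1.978

1.978


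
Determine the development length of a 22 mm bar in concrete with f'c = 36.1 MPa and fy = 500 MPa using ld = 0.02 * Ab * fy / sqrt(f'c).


Ab = pi * 22^2 / 4 = 380.133 mm2
ld = 0.02 * 380.133 * 500 / sqrt(36.1)
= 632.7 mm

632.7


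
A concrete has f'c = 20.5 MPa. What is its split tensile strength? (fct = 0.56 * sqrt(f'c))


fct = 0.56 * sqrt(20.5)
= 0.56 * 4.528
= 2.536 MPa

2.536


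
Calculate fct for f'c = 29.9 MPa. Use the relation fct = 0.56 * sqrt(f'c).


fct = 0.56 * sqrt(29.9)
= 0.56 * 5.468
= 3.062 MPa

3.062


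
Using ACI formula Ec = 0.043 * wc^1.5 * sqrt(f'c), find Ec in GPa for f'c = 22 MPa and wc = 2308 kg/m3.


Ec = 0.043 * 2308^1.5 * sqrt(22) / 1000
= 22.36 GPa

22.36


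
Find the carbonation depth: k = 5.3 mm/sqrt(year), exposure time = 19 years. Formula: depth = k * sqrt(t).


depth = k * sqrt(t)
= 5.3 * sqrt(19)
= 23.1 mm

23.1


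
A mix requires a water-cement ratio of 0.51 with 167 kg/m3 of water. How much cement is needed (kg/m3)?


Cement = water / (w/c)
= 167 / 0.51
= 327.5 kg/m3

327.5


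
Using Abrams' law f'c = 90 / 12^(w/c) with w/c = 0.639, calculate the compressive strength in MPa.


f'c = 90 / 12^0.639
= 90 / 4.893
= 18.39 MPa

18.39


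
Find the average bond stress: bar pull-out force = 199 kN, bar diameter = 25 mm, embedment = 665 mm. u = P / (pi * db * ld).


u = P / (pi * db * ld)
= 199 * 1000 / (pi * 25 * 665)
= 3.81 MPa

3.81


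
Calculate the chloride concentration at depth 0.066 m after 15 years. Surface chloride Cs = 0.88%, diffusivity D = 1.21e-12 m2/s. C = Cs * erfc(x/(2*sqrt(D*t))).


t_seconds = 15 * 365.25 * 24 * 3600 = 473364000.0 s
arg = 0.066 / (2 * sqrt(1.21e-12 * 473364000.0))
= 1.3789
erfc(1.3789) = 0.0512
C = 0.88 * 0.0512 = 0.045%

0.045


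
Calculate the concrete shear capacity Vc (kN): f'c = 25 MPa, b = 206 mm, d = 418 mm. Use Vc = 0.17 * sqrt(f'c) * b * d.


Vc = 0.17 * sqrt(25) * 206 * 418 / 1000
= 73.19 kN

73.19


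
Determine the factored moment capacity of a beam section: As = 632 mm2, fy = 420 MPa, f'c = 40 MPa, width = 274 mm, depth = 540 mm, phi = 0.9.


a = As * fy / (0.85 * f'c * b)
= 632 * 420 / (0.85 * 40 * 274)
= 28.4929 mm
Mn = As * fy * (d - a/2) / 10^6
= 139.556 kN-m
phi*Mn = 0.9 * 139.556 = 125.6 kN-m

125.6


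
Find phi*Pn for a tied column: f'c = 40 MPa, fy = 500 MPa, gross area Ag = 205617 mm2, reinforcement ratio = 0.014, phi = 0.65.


Ast = rho * Ag = 0.014 * 205617 = 2878.638 mm2
phi*Pn = 0.65 * 0.80 * (0.85 * 40 * (205617 - 2878.638) + 500 * 2878.638) / 1000
= 4332.86 kN

4332.86


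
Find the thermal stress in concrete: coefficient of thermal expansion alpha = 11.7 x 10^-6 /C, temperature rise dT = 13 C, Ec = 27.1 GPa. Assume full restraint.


sigma = alpha * dT * Ec
= 11.7e-6 * 13 * 27.1 * 1000
= 4.122 MPa

4.122


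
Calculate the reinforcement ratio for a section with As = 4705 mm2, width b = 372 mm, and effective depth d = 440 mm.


rho = As / (b * d)
= 4705 / (372 * 440)
= 0.0287

0.0287


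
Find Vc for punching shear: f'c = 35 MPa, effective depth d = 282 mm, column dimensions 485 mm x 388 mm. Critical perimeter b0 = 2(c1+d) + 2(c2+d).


b0 = 2*(485 + 282) + 2*(388 + 282) = 2874 mm
Vc = 0.33 * sqrt(35) * 2874 * 282 / 1000
= 1582.28 kN

1582.28


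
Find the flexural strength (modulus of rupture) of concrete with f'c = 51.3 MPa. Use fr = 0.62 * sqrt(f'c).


fr = 0.62 * sqrt(51.3)
= 4.441 MPa

4.441


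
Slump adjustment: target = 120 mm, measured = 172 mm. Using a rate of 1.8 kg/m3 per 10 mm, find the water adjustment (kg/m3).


Difference = 120 - 172 = -52 mm
Water adjustment = -52 * 1.8 / 10 = -9.4 kg/m3

-9.4


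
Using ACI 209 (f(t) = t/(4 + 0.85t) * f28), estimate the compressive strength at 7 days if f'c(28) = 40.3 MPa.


f(7) = 7 / (4 + 0.85 * 7) * 40.3
= 7 / 9.95 * 40.3
= 28.35 MPa

28.35


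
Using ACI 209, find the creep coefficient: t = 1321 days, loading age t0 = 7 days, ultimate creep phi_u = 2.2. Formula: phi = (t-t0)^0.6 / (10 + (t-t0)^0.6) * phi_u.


dt = 1321 - 7 = 1314
phi = 1314^0.6 / (10 + 1314^0.6) * 2.2
= 1.939

1.939


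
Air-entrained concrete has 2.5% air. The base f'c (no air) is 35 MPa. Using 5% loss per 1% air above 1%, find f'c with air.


Strength loss = (2.5 - 1) * 5 = 7.5%
f'c = 35 * (1 - 7.5/100)
= 32.38 MPa

32.38


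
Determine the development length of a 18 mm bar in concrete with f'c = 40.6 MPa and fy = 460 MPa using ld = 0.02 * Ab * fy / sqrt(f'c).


Ab = pi * 18^2 / 4 = 254.469 mm2
ld = 0.02 * 254.469 * 460 / sqrt(40.6)
= 367.4 mm

367.4


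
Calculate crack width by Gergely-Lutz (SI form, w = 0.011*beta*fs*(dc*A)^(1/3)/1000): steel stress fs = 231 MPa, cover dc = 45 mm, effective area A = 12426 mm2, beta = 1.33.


w = 0.011 * beta * fs * (dc * A)^(1/3) / 1000
= 0.011 * 1.33 * 231 * (45 * 12426)^(1/3) / 1000
= 0.278 mm

0.278


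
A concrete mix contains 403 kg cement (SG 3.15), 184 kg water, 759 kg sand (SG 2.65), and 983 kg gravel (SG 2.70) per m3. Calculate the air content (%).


Vol cement = 403 / (3.15 * 1000) = 0.127937 m3
Vol water = 184 / 1000 = 0.184 m3
Vol sand = 759 / (2.65 * 1000) = 0.286415 m3
Vol gravel = 983 / (2.70 * 1000) = 0.364074 m3
Total solid + water volume = 0.962426 m3
Air = (1 - 0.962426) * 100 = 3.76%

3.76


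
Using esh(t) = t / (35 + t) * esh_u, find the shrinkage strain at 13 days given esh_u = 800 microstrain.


esh(13) = 13 / (35 + 13) * 800
= 13 / 48 * 800
= 216.7 microstrain

216.7


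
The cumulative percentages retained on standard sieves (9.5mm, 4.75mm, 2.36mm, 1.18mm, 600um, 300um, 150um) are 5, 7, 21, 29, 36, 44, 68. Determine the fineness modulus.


FM = sum(cumulative % retained) / 100
= 210 / 100
= 2.1

2.1


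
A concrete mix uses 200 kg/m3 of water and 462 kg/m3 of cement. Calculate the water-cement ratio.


w/c = water / cement
w/c = 200 / 462 = 0.433

0.433


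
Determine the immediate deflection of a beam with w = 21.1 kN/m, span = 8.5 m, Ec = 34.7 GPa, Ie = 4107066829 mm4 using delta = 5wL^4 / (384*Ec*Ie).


Convert: L = 8.5 m = 8500 mm, Ec = 34.7 GPa = 34700 MPa
delta = 5 * 21.1 * 8500^4 / (384 * 34700 * 4107066829)
= 10.06 mm

10.06


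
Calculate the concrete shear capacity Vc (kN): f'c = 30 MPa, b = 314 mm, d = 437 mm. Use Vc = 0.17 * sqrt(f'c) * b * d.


Vc = 0.17 * sqrt(30) * 314 * 437 / 1000
= 127.77 kN

127.77


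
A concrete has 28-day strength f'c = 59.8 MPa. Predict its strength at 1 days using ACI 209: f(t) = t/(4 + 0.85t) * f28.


f(1) = 1 / (4 + 0.85 * 1) * 59.8
= 1 / 4.85 * 59.8
= 12.33 MPa

12.33


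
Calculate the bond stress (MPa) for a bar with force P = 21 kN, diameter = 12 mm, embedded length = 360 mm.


u = P / (pi * db * ld)
= 21 * 1000 / (pi * 12 * 360)
= 1.547 MPa

1.547


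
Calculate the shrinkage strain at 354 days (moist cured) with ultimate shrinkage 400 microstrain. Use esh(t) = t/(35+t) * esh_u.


esh(354) = 354 / (35 + 354) * 400
= 354 / 389 * 400
= 364.0 microstrain

364.0


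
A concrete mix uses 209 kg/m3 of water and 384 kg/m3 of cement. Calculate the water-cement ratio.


w/c = water / cement
w/c = 209 / 384 = 0.544

0.544


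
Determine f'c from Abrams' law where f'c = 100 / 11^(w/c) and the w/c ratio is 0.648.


f'c = 100 / 11^0.648
= 100 / 4.73
= 21.14 MPa

21.14


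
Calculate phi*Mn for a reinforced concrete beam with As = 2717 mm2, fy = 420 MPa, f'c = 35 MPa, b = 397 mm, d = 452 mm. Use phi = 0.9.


a = As * fy / (0.85 * f'c * b)
= 2717 * 420 / (0.85 * 35 * 397)
= 96.6188 mm
Mn = As * fy * (d - a/2) / 10^6
= 460.6675 kN-m
phi*Mn = 0.9 * 460.6675 = 414.6 kN-m

414.6


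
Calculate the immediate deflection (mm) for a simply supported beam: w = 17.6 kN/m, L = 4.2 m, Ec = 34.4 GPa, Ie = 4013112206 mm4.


Convert: L = 4.2 m = 4200 mm, Ec = 34.4 GPa = 34400 MPa
delta = 5 * 17.6 * 4200^4 / (384 * 34400 * 4013112206)
= 0.52 mm

0.52


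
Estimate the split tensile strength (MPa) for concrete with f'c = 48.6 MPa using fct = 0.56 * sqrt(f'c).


fct = 0.56 * sqrt(48.6)
= 0.56 * 6.971
= 3.904 MPa

3.904


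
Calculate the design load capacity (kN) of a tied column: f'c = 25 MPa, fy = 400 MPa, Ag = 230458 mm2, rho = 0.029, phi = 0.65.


Ast = rho * Ag = 0.029 * 230458 = 6683.282 mm2
phi*Pn = 0.65 * 0.80 * (0.85 * 25 * (230458 - 6683.282) + 400 * 6683.282) / 1000
= 3862.83 kN

3862.83


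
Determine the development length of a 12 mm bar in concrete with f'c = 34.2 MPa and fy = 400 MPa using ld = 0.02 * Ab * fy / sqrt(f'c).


Ab = pi * 12^2 / 4 = 113.097 mm2
ld = 0.02 * 113.097 * 400 / sqrt(34.2)
= 154.7 mm

154.7


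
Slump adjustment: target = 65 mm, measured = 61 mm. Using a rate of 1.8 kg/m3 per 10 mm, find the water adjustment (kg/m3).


Difference = 65 - 61 = 4 mm
Water adjustment = 4 * 1.8 / 10 = 0.7 kg/m3

0.7


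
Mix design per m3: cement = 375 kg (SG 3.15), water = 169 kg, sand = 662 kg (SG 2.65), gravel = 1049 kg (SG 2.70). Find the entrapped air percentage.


Vol cement = 375 / (3.15 * 1000) = 0.119048 m3
Vol water = 169 / 1000 = 0.169 m3
Vol sand = 662 / (2.65 * 1000) = 0.249811 m3
Vol gravel = 1049 / (2.70 * 1000) = 0.388519 m3
Total solid + water volume = 0.926377 m3
Air = (1 - 0.926377) * 100 = 7.36%

7.36


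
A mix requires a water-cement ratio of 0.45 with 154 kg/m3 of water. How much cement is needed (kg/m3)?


Cement = water / (w/c)
= 154 / 0.45
= 342.2 kg/m3

342.2


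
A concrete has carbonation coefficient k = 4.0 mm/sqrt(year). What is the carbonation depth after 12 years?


depth = k * sqrt(t)
= 4.0 * sqrt(12)
= 13.86 mm

13.86


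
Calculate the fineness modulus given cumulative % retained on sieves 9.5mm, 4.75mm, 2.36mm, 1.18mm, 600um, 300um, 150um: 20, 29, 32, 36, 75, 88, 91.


FM = sum(cumulative % retained) / 100
= 371 / 100
= 3.71

3.71


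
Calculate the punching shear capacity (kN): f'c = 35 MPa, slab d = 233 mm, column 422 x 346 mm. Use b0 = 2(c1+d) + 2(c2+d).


b0 = 2*(422 + 233) + 2*(346 + 233) = 2468 mm
Vc = 0.33 * sqrt(35) * 2468 * 233 / 1000
= 1122.66 kN

1122.66


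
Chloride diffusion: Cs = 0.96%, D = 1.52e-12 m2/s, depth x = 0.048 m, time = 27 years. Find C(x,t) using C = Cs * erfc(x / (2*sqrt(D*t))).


t_seconds = 27 * 365.25 * 24 * 3600 = 852055200.0 s
arg = 0.048 / (2 * sqrt(1.52e-12 * 852055200.0))
= 0.6669
erfc(0.6669) = 0.3456
C = 0.96 * 0.3456 = 0.3318%

0.3318


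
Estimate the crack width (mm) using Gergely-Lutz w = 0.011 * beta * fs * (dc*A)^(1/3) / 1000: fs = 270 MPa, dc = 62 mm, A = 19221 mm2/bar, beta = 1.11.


w = 0.011 * beta * fs * (dc * A)^(1/3) / 1000
= 0.011 * 1.11 * 270 * (62 * 19221)^(1/3) / 1000
= 0.35 mm

0.35


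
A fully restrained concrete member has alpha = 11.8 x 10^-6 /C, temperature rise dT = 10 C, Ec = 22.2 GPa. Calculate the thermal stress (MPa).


sigma = alpha * dT * Ec
= 11.8e-6 * 10 * 22.2 * 1000
= 2.62 MPa

2.62


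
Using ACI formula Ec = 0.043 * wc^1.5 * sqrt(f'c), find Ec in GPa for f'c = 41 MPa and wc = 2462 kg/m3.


Ec = 0.043 * 2462^1.5 * sqrt(41) / 1000
= 33.64 GPa

33.64


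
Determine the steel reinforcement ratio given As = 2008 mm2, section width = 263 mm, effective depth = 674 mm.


rho = As / (b * d)
= 2008 / (263 * 674)
= 0.0113

0.0113


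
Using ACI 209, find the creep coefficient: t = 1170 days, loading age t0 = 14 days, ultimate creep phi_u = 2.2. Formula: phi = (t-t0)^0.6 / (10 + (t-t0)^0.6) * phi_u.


dt = 1170 - 14 = 1156
phi = 1156^0.6 / (10 + 1156^0.6) * 2.2
= 1.921

1.921


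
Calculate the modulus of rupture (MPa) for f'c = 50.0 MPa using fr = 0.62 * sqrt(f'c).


fr = 0.62 * sqrt(50.0)
= 4.384 MPa

4.384


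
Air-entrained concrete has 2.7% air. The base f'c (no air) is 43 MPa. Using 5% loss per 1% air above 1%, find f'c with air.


Strength loss = (2.7 - 1) * 5 = 8.5%
f'c = 43 * (1 - 8.5/100)
= 39.34 MPa

39.34


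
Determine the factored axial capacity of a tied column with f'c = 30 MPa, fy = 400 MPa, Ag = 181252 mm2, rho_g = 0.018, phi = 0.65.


Ast = rho * Ag = 0.018 * 181252 = 3262.536 mm2
phi*Pn = 0.65 * 0.80 * (0.85 * 30 * (181252 - 3262.536) + 400 * 3262.536) / 1000
= 3038.75 kN

3038.75


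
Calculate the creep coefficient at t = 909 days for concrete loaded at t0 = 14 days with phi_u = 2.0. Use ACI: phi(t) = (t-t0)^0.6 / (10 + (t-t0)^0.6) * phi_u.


dt = 909 - 14 = 895
phi = 895^0.6 / (10 + 895^0.6) * 2.0
= 1.71

1.71


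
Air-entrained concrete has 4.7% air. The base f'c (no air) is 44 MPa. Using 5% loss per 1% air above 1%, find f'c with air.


Strength loss = (4.7 - 1) * 5 = 18.5%
f'c = 44 * (1 - 18.5/100)
= 35.86 MPa

35.86


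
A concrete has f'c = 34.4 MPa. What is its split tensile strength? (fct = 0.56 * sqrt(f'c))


fct = 0.56 * sqrt(34.4)
= 0.56 * 5.865
= 3.284 MPa

3.284


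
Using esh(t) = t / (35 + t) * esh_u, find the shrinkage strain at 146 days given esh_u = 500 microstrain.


esh(146) = 146 / (35 + 146) * 500
= 146 / 181 * 500
= 403.3 microstrain

403.3


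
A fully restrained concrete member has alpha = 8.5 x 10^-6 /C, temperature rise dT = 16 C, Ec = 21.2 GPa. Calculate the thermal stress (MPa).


sigma = alpha * dT * Ec
= 8.5e-6 * 16 * 21.2 * 1000
= 2.883 MPa

2.883


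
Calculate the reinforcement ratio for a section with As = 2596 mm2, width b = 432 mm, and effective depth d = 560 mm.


rho = As / (b * d)
= 2596 / (432 * 560)
= 0.0107

0.0107


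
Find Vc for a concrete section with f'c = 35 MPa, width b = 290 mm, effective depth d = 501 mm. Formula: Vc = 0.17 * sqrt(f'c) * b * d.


Vc = 0.17 * sqrt(35) * 290 * 501 / 1000
= 146.12 kN

146.12


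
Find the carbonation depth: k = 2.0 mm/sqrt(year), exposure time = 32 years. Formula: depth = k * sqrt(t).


depth = k * sqrt(t)
= 2.0 * sqrt(32)
= 11.31 mm

11.31


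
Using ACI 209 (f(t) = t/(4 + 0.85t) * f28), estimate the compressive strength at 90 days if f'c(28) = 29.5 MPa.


f(90) = 90 / (4 + 0.85 * 90) * 29.5
= 90 / 80.5 * 29.5
= 32.98 MPa

32.98


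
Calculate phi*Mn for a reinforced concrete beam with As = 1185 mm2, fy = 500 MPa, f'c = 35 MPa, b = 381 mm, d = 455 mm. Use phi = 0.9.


a = As * fy / (0.85 * f'c * b)
= 1185 * 500 / (0.85 * 35 * 381)
= 52.2729 mm
Mn = As * fy * (d - a/2) / 10^6
= 254.1017 kN-m
phi*Mn = 0.9 * 254.1017 = 228.69 kN-m

228.69


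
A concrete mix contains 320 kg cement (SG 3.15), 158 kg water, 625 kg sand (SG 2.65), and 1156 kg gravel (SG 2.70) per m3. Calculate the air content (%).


Vol cement = 320 / (3.15 * 1000) = 0.101587 m3
Vol water = 158 / 1000 = 0.158 m3
Vol sand = 625 / (2.65 * 1000) = 0.235849 m3
Vol gravel = 1156 / (2.70 * 1000) = 0.428148 m3
Total solid + water volume = 0.923585 m3
Air = (1 - 0.923585) * 100 = 7.64%

7.64


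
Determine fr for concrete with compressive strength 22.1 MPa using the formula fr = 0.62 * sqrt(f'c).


fr = 0.62 * sqrt(22.1)
= 2.915 MPa

2.915


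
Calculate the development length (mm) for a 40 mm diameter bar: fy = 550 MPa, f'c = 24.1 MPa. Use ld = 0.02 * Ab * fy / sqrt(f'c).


Ab = pi * 40^2 / 4 = 1256.637 mm2
ld = 0.02 * 1256.637 * 550 / sqrt(24.1)
= 2815.7 mm

2815.7


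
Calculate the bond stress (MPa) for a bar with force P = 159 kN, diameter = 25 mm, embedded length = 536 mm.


u = P / (pi * db * ld)
= 159 * 1000 / (pi * 25 * 536)
= 3.777 MPa

3.777


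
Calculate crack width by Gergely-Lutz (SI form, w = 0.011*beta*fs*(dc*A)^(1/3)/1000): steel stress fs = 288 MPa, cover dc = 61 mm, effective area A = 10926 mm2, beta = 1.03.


w = 0.011 * beta * fs * (dc * A)^(1/3) / 1000
= 0.011 * 1.03 * 288 * (61 * 10926)^(1/3) / 1000
= 0.285 mm

0.285


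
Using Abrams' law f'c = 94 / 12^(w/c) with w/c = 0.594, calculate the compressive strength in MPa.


f'c = 94 / 12^0.594
= 94 / 4.376
= 21.48 MPa

21.48


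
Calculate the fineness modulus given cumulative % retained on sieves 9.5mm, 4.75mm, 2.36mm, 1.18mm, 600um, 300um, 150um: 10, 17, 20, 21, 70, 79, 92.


FM = sum(cumulative % retained) / 100
= 309 / 100
= 3.09

3.09


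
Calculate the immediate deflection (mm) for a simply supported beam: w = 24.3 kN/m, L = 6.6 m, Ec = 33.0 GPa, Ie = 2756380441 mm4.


Convert: L = 6.6 m = 6600 mm, Ec = 33.0 GPa = 33000 MPa
delta = 5 * 24.3 * 6600^4 / (384 * 33000 * 2756380441)
= 6.6 mm

6.6


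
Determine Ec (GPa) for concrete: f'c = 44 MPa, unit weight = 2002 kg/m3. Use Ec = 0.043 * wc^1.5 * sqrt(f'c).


Ec = 0.043 * 2002^1.5 * sqrt(44) / 1000
= 25.55 GPa

25.55


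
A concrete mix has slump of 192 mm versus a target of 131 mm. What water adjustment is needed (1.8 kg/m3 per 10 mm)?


Difference = 131 - 192 = -61 mm
Water adjustment = -61 * 1.8 / 10 = -11.0 kg/m3

-11.0


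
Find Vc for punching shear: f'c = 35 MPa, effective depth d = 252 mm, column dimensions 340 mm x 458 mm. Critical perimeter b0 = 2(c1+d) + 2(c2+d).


b0 = 2*(340 + 252) + 2*(458 + 252) = 2604 mm
Vc = 0.33 * sqrt(35) * 2604 * 252 / 1000
= 1281.12 kN

1281.12


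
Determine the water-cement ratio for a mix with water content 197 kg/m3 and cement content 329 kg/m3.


w/c = water / cement
w/c = 197 / 329 = 0.599

0.599


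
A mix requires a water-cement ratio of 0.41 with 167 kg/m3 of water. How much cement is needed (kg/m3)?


Cement = water / (w/c)
= 167 / 0.41
= 407.3 kg/m3

407.3


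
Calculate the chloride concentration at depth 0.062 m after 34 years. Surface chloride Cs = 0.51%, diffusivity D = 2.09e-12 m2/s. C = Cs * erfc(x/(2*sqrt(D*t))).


t_seconds = 34 * 365.25 * 24 * 3600 = 1072958400.0 s
arg = 0.062 / (2 * sqrt(2.09e-12 * 1072958400.0))
= 0.6546
erfc(0.6546) = 0.3546
C = 0.51 * 0.3546 = 0.1808%

0.1808


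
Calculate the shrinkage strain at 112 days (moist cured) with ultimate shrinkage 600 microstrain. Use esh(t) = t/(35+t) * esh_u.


esh(112) = 112 / (35 + 112) * 600
= 112 / 147 * 600
= 457.1 microstrain

457.1


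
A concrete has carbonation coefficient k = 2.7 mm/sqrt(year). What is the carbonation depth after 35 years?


depth = k * sqrt(t)
= 2.7 * sqrt(35)
= 15.97 mm

15.97


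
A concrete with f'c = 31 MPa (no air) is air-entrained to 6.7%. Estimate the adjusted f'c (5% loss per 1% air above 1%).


Strength loss = (6.7 - 1) * 5 = 28.5%
f'c = 31 * (1 - 28.5/100)
= 22.17 MPa

22.17


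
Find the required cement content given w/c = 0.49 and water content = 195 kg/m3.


Cement = water / (w/c)
= 195 / 0.49
= 398.0 kg/m3

398.0


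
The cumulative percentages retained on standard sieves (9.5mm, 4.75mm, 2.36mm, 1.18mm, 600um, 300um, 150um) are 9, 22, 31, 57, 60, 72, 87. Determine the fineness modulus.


FM = sum(cumulative % retained) / 100
= 338 / 100
= 3.38

3.38


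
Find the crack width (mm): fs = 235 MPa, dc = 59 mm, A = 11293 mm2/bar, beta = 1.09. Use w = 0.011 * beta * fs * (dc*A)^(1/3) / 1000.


w = 0.011 * beta * fs * (dc * A)^(1/3) / 1000
= 0.011 * 1.09 * 235 * (59 * 11293)^(1/3) / 1000
= 0.246 mm

0.246


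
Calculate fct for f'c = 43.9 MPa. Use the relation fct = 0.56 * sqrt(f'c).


fct = 0.56 * sqrt(43.9)
= 0.56 * 6.626
= 3.71 MPa

3.71


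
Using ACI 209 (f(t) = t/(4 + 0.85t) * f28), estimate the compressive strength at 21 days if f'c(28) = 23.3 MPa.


f(21) = 21 / (4 + 0.85 * 21) * 23.3
= 21 / 21.85 * 23.3
= 22.39 MPa

22.39


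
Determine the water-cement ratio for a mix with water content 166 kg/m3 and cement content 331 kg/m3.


w/c = water / cement
w/c = 166 / 331 = 0.502

0.502


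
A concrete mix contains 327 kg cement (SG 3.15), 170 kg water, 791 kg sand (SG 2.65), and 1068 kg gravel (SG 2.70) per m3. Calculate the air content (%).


Vol cement = 327 / (3.15 * 1000) = 0.10381 m3
Vol water = 170 / 1000 = 0.17 m3
Vol sand = 791 / (2.65 * 1000) = 0.298491 m3
Vol gravel = 1068 / (2.70 * 1000) = 0.395556 m3
Total solid + water volume = 0.967856 m3
Air = (1 - 0.967856) * 100 = 3.21%

3.21


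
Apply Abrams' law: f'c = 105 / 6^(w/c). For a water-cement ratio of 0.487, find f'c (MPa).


f'c = 105 / 6^0.487
= 105 / 2.393
= 43.88 MPa

43.88


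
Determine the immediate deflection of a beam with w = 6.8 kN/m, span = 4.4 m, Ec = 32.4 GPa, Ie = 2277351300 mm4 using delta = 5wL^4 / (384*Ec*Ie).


Convert: L = 4.4 m = 4400 mm, Ec = 32.4 GPa = 32400 MPa
delta = 5 * 6.8 * 4400^4 / (384 * 32400 * 2277351300)
= 0.45 mm

0.45


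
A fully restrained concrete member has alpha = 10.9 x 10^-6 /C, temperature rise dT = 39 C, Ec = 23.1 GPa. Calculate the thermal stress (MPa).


sigma = alpha * dT * Ec
= 10.9e-6 * 39 * 23.1 * 1000
= 9.82 MPa

9.82


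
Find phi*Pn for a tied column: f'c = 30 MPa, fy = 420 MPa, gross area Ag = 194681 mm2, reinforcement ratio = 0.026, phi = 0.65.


Ast = rho * Ag = 0.026 * 194681 = 5061.706 mm2
phi*Pn = 0.65 * 0.80 * (0.85 * 30 * (194681 - 5061.706) + 420 * 5061.706) / 1000
= 3619.83 kN

3619.83


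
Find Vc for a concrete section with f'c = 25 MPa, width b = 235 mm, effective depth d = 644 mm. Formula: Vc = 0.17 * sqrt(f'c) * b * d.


Vc = 0.17 * sqrt(25) * 235 * 644 / 1000
= 128.64 kN

128.64


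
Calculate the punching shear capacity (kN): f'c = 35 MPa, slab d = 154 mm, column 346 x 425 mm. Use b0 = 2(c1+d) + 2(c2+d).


b0 = 2*(346 + 154) + 2*(425 + 154) = 2158 mm
Vc = 0.33 * sqrt(35) * 2158 * 154 / 1000
= 648.81 kN

648.81


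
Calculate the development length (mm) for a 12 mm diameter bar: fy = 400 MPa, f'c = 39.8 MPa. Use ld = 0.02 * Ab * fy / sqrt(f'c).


Ab = pi * 12^2 / 4 = 113.097 mm2
ld = 0.02 * 113.097 * 400 / sqrt(39.8)
= 143.4 mm

143.4


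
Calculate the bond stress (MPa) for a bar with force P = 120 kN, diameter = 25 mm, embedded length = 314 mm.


u = P / (pi * db * ld)
= 120 * 1000 / (pi * 25 * 314)
= 4.866 MPa

4.866


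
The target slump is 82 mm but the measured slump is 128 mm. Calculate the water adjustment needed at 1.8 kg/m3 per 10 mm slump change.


Difference = 82 - 128 = -46 mm
Water adjustment = -46 * 1.8 / 10 = -8.3 kg/m3

-8.3


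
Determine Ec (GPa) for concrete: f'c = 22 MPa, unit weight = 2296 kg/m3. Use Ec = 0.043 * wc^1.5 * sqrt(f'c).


Ec = 0.043 * 2296^1.5 * sqrt(22) / 1000
= 22.19 GPa

22.19


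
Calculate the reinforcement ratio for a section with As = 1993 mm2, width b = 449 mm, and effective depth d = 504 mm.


rho = As / (b * d)
= 1993 / (449 * 504)
= 0.0088

0.0088


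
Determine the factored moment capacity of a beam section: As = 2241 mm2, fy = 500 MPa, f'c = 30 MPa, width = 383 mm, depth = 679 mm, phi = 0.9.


a = As * fy / (0.85 * f'c * b)
= 2241 * 500 / (0.85 * 30 * 383)
= 114.7289 mm
Mn = As * fy * (d - a/2) / 10^6
= 696.5426 kN-m
phi*Mn = 0.9 * 696.5426 = 626.89 kN-m

626.89


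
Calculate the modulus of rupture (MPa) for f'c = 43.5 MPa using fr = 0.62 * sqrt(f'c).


fr = 0.62 * sqrt(43.5)
= 4.089 MPa

4.089


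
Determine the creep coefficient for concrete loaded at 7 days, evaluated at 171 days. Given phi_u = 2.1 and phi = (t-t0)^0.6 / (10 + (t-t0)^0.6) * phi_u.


dt = 171 - 7 = 164
phi = 164^0.6 / (10 + 164^0.6) * 2.1
= 1.43

1.43


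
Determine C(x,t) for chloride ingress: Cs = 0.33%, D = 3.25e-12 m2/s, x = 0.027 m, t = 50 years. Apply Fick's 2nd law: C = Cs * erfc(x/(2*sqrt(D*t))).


t_seconds = 50 * 365.25 * 24 * 3600 = 1577880000.0 s
arg = 0.027 / (2 * sqrt(3.25e-12 * 1577880000.0))
= 0.1885
erfc(0.1885) = 0.7898
C = 0.33 * 0.7898 = 0.2606%

0.2606


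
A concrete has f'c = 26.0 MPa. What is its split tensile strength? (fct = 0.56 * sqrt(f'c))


fct = 0.56 * sqrt(26.0)
= 0.56 * 5.099
= 2.855 MPa

2.855


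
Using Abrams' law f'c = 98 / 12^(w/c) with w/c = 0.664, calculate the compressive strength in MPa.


f'c = 98 / 12^0.664
= 98 / 5.207
= 18.82 MPa

18.82


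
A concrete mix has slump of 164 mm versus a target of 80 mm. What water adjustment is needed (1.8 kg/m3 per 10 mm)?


Difference = 80 - 164 = -84 mm
Water adjustment = -84 * 1.8 / 10 = -15.1 kg/m3

-15.1


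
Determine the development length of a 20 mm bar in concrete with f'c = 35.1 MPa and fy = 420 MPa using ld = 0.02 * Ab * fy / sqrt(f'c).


Ab = pi * 20^2 / 4 = 314.159 mm2
ld = 0.02 * 314.159 * 420 / sqrt(35.1)
= 445.4 mm

445.4


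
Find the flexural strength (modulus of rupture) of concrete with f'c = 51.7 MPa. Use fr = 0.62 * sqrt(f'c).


fr = 0.62 * sqrt(51.7)
= 4.458 MPa

4.458


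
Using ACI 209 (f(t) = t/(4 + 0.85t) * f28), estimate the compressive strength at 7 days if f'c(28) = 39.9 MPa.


f(7) = 7 / (4 + 0.85 * 7) * 39.9
= 7 / 9.95 * 39.9
= 28.07 MPa

28.07


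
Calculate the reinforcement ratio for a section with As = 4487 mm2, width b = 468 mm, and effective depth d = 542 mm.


rho = As / (b * d)
= 4487 / (468 * 542)
= 0.0177

0.0177


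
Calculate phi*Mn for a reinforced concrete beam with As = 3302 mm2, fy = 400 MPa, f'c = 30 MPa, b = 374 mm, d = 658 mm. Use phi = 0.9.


a = As * fy / (0.85 * f'c * b)
= 3302 * 400 / (0.85 * 30 * 374)
= 138.4922 mm
Mn = As * fy * (d - a/2) / 10^6
= 777.6262 kN-m
phi*Mn = 0.9 * 777.6262 = 699.86 kN-m

699.86


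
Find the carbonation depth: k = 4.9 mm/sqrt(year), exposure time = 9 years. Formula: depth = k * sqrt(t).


depth = k * sqrt(t)
= 4.9 * sqrt(9)
= 14.7 mm

14.7


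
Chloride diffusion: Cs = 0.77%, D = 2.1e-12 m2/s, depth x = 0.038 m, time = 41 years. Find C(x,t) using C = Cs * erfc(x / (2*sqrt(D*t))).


t_seconds = 41 * 365.25 * 24 * 3600 = 1293861600.0 s
arg = 0.038 / (2 * sqrt(2.1e-12 * 1293861600.0))
= 0.3645
erfc(0.3645) = 0.6062
C = 0.77 * 0.6062 = 0.4668%

0.4668


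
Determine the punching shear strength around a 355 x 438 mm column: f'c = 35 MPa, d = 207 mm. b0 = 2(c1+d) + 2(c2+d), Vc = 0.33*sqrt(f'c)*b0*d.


b0 = 2*(355 + 207) + 2*(438 + 207) = 2414 mm
Vc = 0.33 * sqrt(35) * 2414 * 207 / 1000
= 975.56 kN

975.56


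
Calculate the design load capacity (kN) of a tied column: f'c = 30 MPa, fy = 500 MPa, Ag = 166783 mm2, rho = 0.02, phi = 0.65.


Ast = rho * Ag = 0.02 * 166783 = 3335.66 mm2
phi*Pn = 0.65 * 0.80 * (0.85 * 30 * (166783 - 3335.66) + 500 * 3335.66) / 1000
= 3034.58 kN

3034.58


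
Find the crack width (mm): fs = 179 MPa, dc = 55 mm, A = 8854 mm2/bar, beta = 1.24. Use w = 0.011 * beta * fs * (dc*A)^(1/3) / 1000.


w = 0.011 * beta * fs * (dc * A)^(1/3) / 1000
= 0.011 * 1.24 * 179 * (55 * 8854)^(1/3) / 1000
= 0.192 mm

0.192


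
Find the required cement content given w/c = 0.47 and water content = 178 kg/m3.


Cement = water / (w/c)
= 178 / 0.47
= 378.7 kg/m3

378.7


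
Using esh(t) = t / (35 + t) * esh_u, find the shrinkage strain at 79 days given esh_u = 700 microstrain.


esh(79) = 79 / (35 + 79) * 700
= 79 / 114 * 700
= 485.1 microstrain

485.1


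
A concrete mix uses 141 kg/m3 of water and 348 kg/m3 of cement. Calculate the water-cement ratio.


w/c = water / cement
w/c = 141 / 348 = 0.405

0.405


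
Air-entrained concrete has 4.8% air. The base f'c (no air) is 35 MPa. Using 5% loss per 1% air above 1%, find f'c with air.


Strength loss = (4.8 - 1) * 5 = 19.0%
f'c = 35 * (1 - 19.0/100)
= 28.35 MPa

28.35


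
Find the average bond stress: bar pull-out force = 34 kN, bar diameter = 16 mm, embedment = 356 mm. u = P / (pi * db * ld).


u = P / (pi * db * ld)
= 34 * 1000 / (pi * 16 * 356)
= 1.9 MPa

1.9


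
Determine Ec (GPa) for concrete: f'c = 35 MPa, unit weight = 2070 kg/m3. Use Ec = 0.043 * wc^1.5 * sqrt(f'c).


Ec = 0.043 * 2070^1.5 * sqrt(35) / 1000
= 23.96 GPa

23.96
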